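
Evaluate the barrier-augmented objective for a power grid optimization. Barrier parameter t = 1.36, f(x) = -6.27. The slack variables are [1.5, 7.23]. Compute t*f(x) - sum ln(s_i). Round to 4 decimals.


Step 1: Compute log-barrier.
ln values: [0.4055, 1.9782]
phi = -(0.4055 + 1.9782) = -2.3837
Step 2: Compute augmented objective.
t*f(x) = 1.36*-6.27 = -8.5272
Total = -8.5272 - 2.3837 = -10.9109


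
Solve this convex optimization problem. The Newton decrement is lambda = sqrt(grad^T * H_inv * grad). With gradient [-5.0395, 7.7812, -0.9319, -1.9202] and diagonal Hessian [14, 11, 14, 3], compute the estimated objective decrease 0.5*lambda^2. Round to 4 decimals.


Step 1: H is diagonal, so H^(-1) * g = [-0.36, 0.7074, -0.0666, -0.6401].
Step 2: g^T H^(-1) g = sum_i g_i^2 / H_ii
  = (-5.0395)^2/14 + (7.7812)^2/11 + (-0.9319)^2/14 + (-1.9202)^2/3
  = 1.814 + 5.5043 + 0.062 + 1.2291 = 8.6094
Step 3: Objective decrease = 0.5 * g^T H^(-1) g = 4.3047


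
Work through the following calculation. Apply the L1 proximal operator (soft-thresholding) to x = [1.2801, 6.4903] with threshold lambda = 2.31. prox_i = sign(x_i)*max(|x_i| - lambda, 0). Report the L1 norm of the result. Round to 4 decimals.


Soft-thresholding with lambda = 2.31:
prox(1.2801) = sign(1.2801)*max(|1.2801| - 2.31, 0) = 0.0
prox(6.4903) = sign(6.4903)*max(|6.4903| - 2.31, 0) = 4.1803
prox(x) = [0.0, 4.1803]
||prox(x)||_1 = 0.0 + 4.1803 = 4.1803


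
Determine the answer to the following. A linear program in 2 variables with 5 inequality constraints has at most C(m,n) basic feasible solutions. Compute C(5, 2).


Each vertex corresponds to some choice of n active constraints out of m, so the number of vertices is at most C(m, n) = m! / (n!(m-n)!).
m = 5, n = 2
Numerator: 5 * 4
Denominator: 2! = 2
C(5, 2) = 10


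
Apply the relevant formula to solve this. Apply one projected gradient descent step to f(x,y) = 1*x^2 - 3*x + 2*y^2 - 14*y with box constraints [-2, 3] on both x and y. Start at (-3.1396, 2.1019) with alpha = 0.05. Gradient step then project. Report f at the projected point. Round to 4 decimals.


Step 1: Compute gradient at (-3.1396, 2.1019).
grad_x = 2*1*-3.1396 - 3 = -9.2792
grad_y = 2*2*2.1019 - 14 = -5.5924
Step 2: Gradient step.
x_raw = -3.1396 - 0.05*-9.2792 = -2.6756
y_raw = 2.1019 - 0.05*-5.5924 = 2.3815
Step 3: Project onto [-2, 3].
x_proj = clip(-2.6756) = -2.0
y_proj = clip(2.3815) = 2.3815
Step 4: Evaluate f.
f(-2.0, 2.3815) = -11.998


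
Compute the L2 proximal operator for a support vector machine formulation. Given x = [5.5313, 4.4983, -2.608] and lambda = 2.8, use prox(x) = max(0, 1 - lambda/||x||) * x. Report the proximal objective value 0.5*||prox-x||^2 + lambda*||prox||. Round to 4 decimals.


Step 1: Compute ||x||.
||x|| = 7.5916
Step 2: Compute scaling factor.
scale = max(0, 1 - 2.8/7.5916) = 0.6312
Step 3: prox(x) = [3.4912, 2.8392, -1.6461]
||prox(x)|| = 4.7916
Step 4: Proximal objective.
0.5*||prox-x||^2 = 3.92
lambda*||prox|| = 13.4165
Total = 17.3363


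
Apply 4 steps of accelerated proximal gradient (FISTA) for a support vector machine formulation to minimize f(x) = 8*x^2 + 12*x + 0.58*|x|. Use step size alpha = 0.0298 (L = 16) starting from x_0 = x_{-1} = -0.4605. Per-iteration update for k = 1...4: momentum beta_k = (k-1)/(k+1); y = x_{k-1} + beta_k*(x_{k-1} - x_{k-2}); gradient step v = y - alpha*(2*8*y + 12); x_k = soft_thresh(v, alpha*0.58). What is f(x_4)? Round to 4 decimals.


FISTA on f(x) = 8*x^2 + 12*x + 0.58*|x|
L = 16, alpha = 0.0298
Iteration 1: beta = 0.0, y = -0.4605 + 0.0*(-0.4605 + 0.4605) = -0.4605
  grad(y) = 4.632, v = y - alpha*grad = -0.5985
  prox(v) = soft_thresh(-0.5985, 0.0173) = -0.5812
Iteration 2: beta = 0.3333, y = -0.5812 + 0.3333*(-0.5812 + 0.4605) = -0.6215
  grad(y) = 2.056, v = y - alpha*grad = -0.6828
  prox(v) = soft_thresh(-0.6828, 0.0173) = -0.6655
Iteration 3: beta = 0.5, y = -0.6655 + 0.5*(-0.6655 + 0.5812) = -0.7076
  grad(y) = 0.6784, v = y - alpha*grad = -0.7278
  prox(v) = soft_thresh(-0.7278, 0.0173) = -0.7105
Iteration 4: beta = 0.6, y = -0.7105 + 0.6*(-0.7105 + 0.6655) = -0.7376
  grad(y) = 0.199, v = y - alpha*grad = -0.7435
  prox(v) = soft_thresh(-0.7435, 0.0173) = -0.7262
f(x_4) = 8*(-0.7262)^2 + 12*(-0.7262) + 0.58*|-0.7262| = -4.0743


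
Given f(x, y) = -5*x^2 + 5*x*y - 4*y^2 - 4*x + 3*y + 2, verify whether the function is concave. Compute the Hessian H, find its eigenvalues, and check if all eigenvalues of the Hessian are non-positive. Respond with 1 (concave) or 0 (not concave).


The Hessian of f(x,y) = -5*x^2 + 5*x*y - 4*y^2 - 4*x + 3*y + 2 is:
H = [[-10, 5], [5, -8]]
Trace = -10 - 8 = -18
Determinant = -10*-8 - (5)^2 = 55
Discriminant = (-18)^2 - 4*55 = 104.0
Eigenvalues: lambda_1 = -14.099, lambda_2 = -3.901
The function is concave.

1


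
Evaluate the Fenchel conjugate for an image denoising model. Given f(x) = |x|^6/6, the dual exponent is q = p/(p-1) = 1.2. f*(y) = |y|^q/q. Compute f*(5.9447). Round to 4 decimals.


The conjugate exponent q satisfies 1/p + 1/q = 1.
p = 6, so q = 6/(6 - 1) = 1.2
|y|^q = 5.9447^1.2 = 8.4909
f*(5.9447) = 8.4909 / 1.2 = 7.0758


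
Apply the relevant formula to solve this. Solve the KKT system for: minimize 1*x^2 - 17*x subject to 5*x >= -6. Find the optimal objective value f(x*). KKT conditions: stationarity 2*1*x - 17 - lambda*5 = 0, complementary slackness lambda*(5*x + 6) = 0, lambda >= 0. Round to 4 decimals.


Step 1: Try lambda = 0 (constraint inactive).
Stationarity: 2*1*x - 17 = 0
x* = 17/(2*1) = 8.5
Check constraint: 5*8.5 = 42.5 >= -6 -- satisfied.
Step 2: Compute optimal value.
f(x*) = 1*8.5^2 - 17*8.5 = -72.25


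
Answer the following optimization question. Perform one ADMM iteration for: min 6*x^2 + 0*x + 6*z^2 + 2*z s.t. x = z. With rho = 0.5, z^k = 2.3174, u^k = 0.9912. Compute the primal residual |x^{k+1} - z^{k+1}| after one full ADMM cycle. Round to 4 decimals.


ADMM iteration with rho = 0.5, z^k = 2.3174, u^k = 0.9912
Step 1: x-update.
Minimize 6*x^2 + 0*x + (0.5/2)*(x - 2.3174 + 0.9912)^2
FOC: (2*6 + 0.5)*x = 0 + 0.5*(2.3174 - 0.9912)
x^{k+1} = 0.053
Step 2: z-update.
Minimize 6*z^2 + 2*z + (0.5/2)*(0.053 - z + 0.9912)^2
FOC: (2*6 + 0.5)*z = -2 + 0.5*(0.053 + 0.9912)
z^{k+1} = -0.1182
Step 3: u-update.
u^{k+1} = 0.9912 + 0.053 + 0.1182 = 1.1625
Step 4: Primal residual = |0.053 + 0.1182| = 0.1713


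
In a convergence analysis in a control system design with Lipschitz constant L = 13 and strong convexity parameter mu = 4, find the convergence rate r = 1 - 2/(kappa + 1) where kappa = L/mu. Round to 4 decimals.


Step 1: Compute the condition number.
kappa = L/mu = 13/4 = 3.25
Step 2: Compute the convergence rate.
r = 1 - 2/(kappa + 1) = 1 - 2*mu/(L + mu) = (L - mu)/(L + mu) = 9/17 = 0.5294


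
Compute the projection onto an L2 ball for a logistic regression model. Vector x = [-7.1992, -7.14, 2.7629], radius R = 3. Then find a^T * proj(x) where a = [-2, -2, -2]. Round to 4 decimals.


Step 1: Compute ||x|| (intermediates to 6 decimals).
||x|| = sqrt((-7.1992)^2 + (-7.14)^2 + 2.7629^2) = 10.509124
Step 2: Project.
Since ||x|| > R, scale = R/||x|| = 3/10.509124 = 0.285466, proj(x) = scale * x
proj(x) = [-2.055127, -2.038227, 0.788714]
Step 3: Dot product.
a^T * proj(x) = -2*(-2.055127) - 2*(-2.038227) - 2*0.788714 = 6.6093


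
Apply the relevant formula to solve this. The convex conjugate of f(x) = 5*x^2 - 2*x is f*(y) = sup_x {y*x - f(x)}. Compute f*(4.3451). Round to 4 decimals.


f*(y) = sup_x {y*x - a*x^2 - b*x} = sup_x {(y-b)*x - a*x^2}
FOC: (y - b) - 2a*x = 0 => x* = (y - b)/(2a)
x* = (4.3451 + 2)/(2*5) = 0.6345
f*(4.3451) = (y-b)^2/(4a) = (4.3451 + 2)^2/(4*5)
= 40.2603/20 = 2.013


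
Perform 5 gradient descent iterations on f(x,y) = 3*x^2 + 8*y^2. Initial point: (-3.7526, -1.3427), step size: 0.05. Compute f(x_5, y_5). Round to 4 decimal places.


Gradient descent on f(x,y) = 3*x^2 + 8*y^2.
Starting point: (-3.7526, -1.3427), alpha = 0.05
Step 1: grad_x = 2*3*-3.7526 = -22.5156, grad_y = 2*8*-1.3427 = -21.4832
  x_1 = -3.7526 - 0.05*-22.5156 = -2.6268
  y_1 = -1.3427 - 0.05*-21.4832 = -0.2685
Step 2: grad_x = 2*3*-2.6268 = -15.7609, grad_y = 2*8*-0.2685 = -4.2966
  x_2 = -2.6268 - 0.05*-15.7609 = -1.8388
  y_2 = -0.2685 - 0.05*-4.2966 = -0.0537
Step 3: grad_x = 2*3*-1.8388 = -11.0326, grad_y = 2*8*-0.0537 = -0.8593
  x_3 = -1.8388 - 0.05*-11.0326 = -1.2871
  y_3 = -0.0537 - 0.05*-0.8593 = -0.0107
Step 4: grad_x = 2*3*-1.2871 = -7.7229, grad_y = 2*8*-0.0107 = -0.1719
  x_4 = -1.2871 - 0.05*-7.7229 = -0.901
  y_4 = -0.0107 - 0.05*-0.1719 = -0.0021
Step 5: grad_x = 2*3*-0.901 = -5.406, grad_y = 2*8*-0.0021 = -0.0344
  x_5 = -0.901 - 0.05*-5.406 = -0.6307
  y_5 = -0.0021 - 0.05*-0.0344 = -0.0004
f(-0.6307, -0.0004) = 3*(-0.6307)^2 + 8*(-0.0004)^2 = 1.1933


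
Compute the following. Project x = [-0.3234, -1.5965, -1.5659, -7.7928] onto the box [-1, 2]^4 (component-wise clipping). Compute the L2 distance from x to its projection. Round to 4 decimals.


Project each component onto [-1, 2].
clip(-0.3234) = -0.3234, clip(-1.5965) = -1.0, clip(-1.5659) = -1.0, clip(-7.7928) = -1.0
Projection = [-0.3234, -1.0, -1.0, -1.0]
Squared diffs: [0.0, 0.3558, 0.3202, 46.1421]
Distance = sqrt(46.8181) = 6.8424


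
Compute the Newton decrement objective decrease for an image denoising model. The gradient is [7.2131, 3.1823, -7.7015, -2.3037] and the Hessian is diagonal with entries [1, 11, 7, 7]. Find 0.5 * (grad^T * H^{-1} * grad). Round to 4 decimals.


Step 1: H is diagonal, so H^(-1) * g = [7.2131, 0.2893, -1.1002, -0.3291].
Step 2: g^T H^(-1) g = sum_i g_i^2 / H_ii
  = (7.2131)^2/1 + (3.1823)^2/11 + (-7.7015)^2/7 + (-2.3037)^2/7
  = 52.0288 + 0.9206 + 8.4733 + 0.7581 = 62.1809
Step 3: Objective decrease = 0.5 * g^T H^(-1) g = 31.0904


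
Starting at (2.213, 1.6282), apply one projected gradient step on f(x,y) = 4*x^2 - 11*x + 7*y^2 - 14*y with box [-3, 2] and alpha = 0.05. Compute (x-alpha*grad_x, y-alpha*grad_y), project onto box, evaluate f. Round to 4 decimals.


Step 1: Compute gradient at (2.213, 1.6282).
grad_x = 2*4*2.213 - 11 = 6.704
grad_y = 2*7*1.6282 - 14 = 8.7948
Step 2: Gradient step.
x_raw = 2.213 - 0.05*6.704 = 1.8778
y_raw = 1.6282 - 0.05*8.7948 = 1.1885
Step 3: Project onto [-3, 2].
x_proj = clip(1.8778) = 1.8778
y_proj = clip(1.1885) = 1.1885
Step 4: Evaluate f.
f(1.8778, 1.1885) = -13.3026


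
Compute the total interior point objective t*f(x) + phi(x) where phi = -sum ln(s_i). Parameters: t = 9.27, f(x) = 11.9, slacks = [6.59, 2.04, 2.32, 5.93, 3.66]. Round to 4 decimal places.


Step 1: Compute log-barrier.
ln values: [1.8856, 0.7129, 0.8416, 1.78, 1.2975]
phi = -(1.8856 + 0.7129 + 0.8416 + 1.78 + 1.2975) = -6.5176
Step 2: Compute augmented objective.
t*f(x) = 9.27*11.9 = 110.313
Total = 110.313 - 6.5176 = 103.7954


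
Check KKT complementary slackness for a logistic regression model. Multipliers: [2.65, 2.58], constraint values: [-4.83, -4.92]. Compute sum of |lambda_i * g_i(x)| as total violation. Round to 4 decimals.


KKT complementary slackness check:
lambda_1 * g_1 = 2.65 * -4.83 = -12.7995
lambda_2 * g_2 = 2.58 * -4.92 = -12.6936
Total violation = 12.7995 + 12.6936 = 25.4931


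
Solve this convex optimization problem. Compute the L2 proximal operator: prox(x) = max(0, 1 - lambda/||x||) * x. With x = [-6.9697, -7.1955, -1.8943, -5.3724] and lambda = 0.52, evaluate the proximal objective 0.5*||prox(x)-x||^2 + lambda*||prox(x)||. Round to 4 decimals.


Step 1: Compute ||x||.
||x|| = 11.524
Step 2: Compute scaling factor.
scale = max(0, 1 - 0.52/11.524) = 0.9549
Step 3: prox(x) = [-6.6552, -6.8708, -1.8088, -5.13]
||prox(x)|| = 11.004
Step 4: Proximal objective.
0.5*||prox-x||^2 = 0.1352
lambda*||prox|| = 5.7221
Total = 5.8573


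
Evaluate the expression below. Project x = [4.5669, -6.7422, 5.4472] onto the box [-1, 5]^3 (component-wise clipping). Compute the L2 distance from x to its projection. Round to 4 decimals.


Project each component onto [-1, 5].
clip(4.5669) = 4.5669, clip(-6.7422) = -1.0, clip(5.4472) = 5.0
Projection = [4.5669, -1.0, 5.0]
Squared diffs: [0.0, 32.9729, 0.2]
Distance = sqrt(33.1729) = 5.7596


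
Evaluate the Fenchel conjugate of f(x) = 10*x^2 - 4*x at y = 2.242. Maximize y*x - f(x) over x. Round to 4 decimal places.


f*(y) = sup_x {y*x - a*x^2 - b*x} = sup_x {(y-b)*x - a*x^2}
FOC: (y - b) - 2a*x = 0 => x* = (y - b)/(2a)
x* = (2.242 + 4)/(2*10) = 0.3121
f*(2.242) = (y-b)^2/(4a) = (2.242 + 4)^2/(4*10)
= 38.9626/40 = 0.9741


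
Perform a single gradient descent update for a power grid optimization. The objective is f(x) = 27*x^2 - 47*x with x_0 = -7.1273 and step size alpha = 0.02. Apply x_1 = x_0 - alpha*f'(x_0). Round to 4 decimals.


We compute the gradient at x_0 and apply the update.
f'(x) = 54*x - 47
f'(-7.1273) = 54*-7.1273 - 47 = -431.8742
x_1 = -7.1273 - 0.02*-431.8742 = 1.5102


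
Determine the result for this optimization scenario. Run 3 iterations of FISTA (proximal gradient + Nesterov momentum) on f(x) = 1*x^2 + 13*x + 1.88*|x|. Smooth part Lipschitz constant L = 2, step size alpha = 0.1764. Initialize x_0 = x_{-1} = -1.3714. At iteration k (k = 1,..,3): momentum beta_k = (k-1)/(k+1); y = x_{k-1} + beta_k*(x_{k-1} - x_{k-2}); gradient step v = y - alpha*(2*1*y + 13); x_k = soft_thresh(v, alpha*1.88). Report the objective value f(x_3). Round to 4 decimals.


FISTA on f(x) = 1*x^2 + 13*x + 1.88*|x|
L = 2, alpha = 0.1764
Iteration 1: beta = 0.0, y = -1.3714 + 0.0*(-1.3714 + 1.3714) = -1.3714
  grad(y) = 10.2572, v = y - alpha*grad = -3.1808
  prox(v) = soft_thresh(-3.1808, 0.3316) = -2.8491
Iteration 2: beta = 0.3333, y = -2.8491 + 0.3333*(-2.8491 + 1.3714) = -3.3417
  grad(y) = 6.3166, v = y - alpha*grad = -4.456
  prox(v) = soft_thresh(-4.456, 0.3316) = -4.1243
Iteration 3: beta = 0.5, y = -4.1243 + 0.5*(-4.1243 + 2.8491) = -4.7619
  grad(y) = 3.4762, v = y - alpha*grad = -5.3751
  prox(v) = soft_thresh(-5.3751, 0.3316) = -5.0435
f(x_3) = 1*(-5.0435)^2 + 13*(-5.0435) + 1.88*|-5.0435| = -30.6468


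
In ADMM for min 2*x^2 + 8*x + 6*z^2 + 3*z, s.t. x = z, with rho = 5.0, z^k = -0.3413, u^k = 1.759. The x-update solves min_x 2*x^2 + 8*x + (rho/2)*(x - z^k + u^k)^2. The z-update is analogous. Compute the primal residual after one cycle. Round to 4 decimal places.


ADMM iteration with rho = 5.0, z^k = -0.3413, u^k = 1.759
Step 1: x-update.
Minimize 2*x^2 + 8*x + (5.0/2)*(x + 0.3413 + 1.759)^2
FOC: (2*2 + 5.0)*x = -8 + 5.0*(-0.3413 - 1.759)
x^{k+1} = -2.0557
Step 2: z-update.
Minimize 6*z^2 + 3*z + (5.0/2)*(-2.0557 - z + 1.759)^2
FOC: (2*6 + 5.0)*z = -3 + 5.0*(-2.0557 + 1.759)
z^{k+1} = -0.2637
Step 3: u-update.
u^{k+1} = 1.759 - 2.0557 + 0.2637 = -0.033
Step 4: Primal residual = |-2.0557 + 0.2637| = 1.792


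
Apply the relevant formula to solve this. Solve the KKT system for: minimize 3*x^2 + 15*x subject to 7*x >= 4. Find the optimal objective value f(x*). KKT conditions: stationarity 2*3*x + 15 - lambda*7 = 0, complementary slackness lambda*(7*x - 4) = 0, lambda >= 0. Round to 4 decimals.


Step 1: Try lambda = 0 (constraint inactive).
x_unc = -15/(2*3) = -2.5
Check: 7*-2.5 = -17.5 < 4 -- violated!
Step 2: Constraint must be active: 7*x = 4
x* = 4/7 = 0.5714 (rounded; the exact value 4/7 is used below)
lambda = (2*3*(4/7) + 15)/7 = 2.6327
Step 3: Compute optimal value.
f(x*) = 3*(4/7)^2 + 15*(4/7) = 9.551


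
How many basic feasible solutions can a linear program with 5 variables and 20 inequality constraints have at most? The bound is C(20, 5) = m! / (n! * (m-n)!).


Each vertex corresponds to some choice of n active constraints out of m, so the number of vertices is at most C(m, n) = m! / (n!(m-n)!).
m = 20, n = 5
Numerator: 20 * 19 * 18 * 17 * 16
Denominator: 5! = 120
C(20, 5) = 15504


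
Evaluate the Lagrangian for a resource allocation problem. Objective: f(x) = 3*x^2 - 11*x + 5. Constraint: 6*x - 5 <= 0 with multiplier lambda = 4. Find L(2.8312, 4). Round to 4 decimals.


Step 1: Evaluate f(x).
f(2.8312) = 3*2.8312^2 - 11*2.8312 + 5 = -2.0961
Step 2: Evaluate g(x).
g(2.8312) = 6*2.8312 - 5 = 11.9872
Step 3: Compute Lagrangian.
L = -2.0961 + 4*11.9872 = 45.8527


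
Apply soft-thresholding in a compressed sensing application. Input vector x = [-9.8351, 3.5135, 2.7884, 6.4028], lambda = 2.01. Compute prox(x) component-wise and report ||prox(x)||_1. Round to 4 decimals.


Soft-thresholding with lambda = 2.01:
prox(-9.8351) = sign(-9.8351)*max(|-9.8351| - 2.01, 0) = -7.8251
prox(3.5135) = sign(3.5135)*max(|3.5135| - 2.01, 0) = 1.5035
prox(2.7884) = sign(2.7884)*max(|2.7884| - 2.01, 0) = 0.7784
prox(6.4028) = sign(6.4028)*max(|6.4028| - 2.01, 0) = 4.3928
prox(x) = [-7.8251, 1.5035, 0.7784, 4.3928]
||prox(x)||_1 = 7.8251 + 1.5035 + 0.7784 + 4.3928 = 14.4998


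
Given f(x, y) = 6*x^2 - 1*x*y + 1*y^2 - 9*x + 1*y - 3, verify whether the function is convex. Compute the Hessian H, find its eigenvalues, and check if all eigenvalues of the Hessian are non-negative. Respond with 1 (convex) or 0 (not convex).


The Hessian of f(x,y) = 6*x^2 - 1*x*y + 1*y^2 - 9*x + 1*y - 3 is:
H = [[12, -1], [-1, 2]]
Trace = 12 + 2 = 14
Determinant = 12*2 - (-1)^2 = 23
Discriminant = (14)^2 - 4*23 = 104.0
Eigenvalues: lambda_1 = 1.901, lambda_2 = 12.099
The function is convex.

1


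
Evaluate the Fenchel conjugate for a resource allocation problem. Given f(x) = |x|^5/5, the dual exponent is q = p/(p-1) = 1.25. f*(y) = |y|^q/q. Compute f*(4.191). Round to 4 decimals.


The conjugate exponent q satisfies 1/p + 1/q = 1.
p = 5, so q = 5/(5 - 1) = 1.25
|y|^q = 4.191^1.25 = 5.9965
f*(4.191) = 5.9965 / 1.25 = 4.7972


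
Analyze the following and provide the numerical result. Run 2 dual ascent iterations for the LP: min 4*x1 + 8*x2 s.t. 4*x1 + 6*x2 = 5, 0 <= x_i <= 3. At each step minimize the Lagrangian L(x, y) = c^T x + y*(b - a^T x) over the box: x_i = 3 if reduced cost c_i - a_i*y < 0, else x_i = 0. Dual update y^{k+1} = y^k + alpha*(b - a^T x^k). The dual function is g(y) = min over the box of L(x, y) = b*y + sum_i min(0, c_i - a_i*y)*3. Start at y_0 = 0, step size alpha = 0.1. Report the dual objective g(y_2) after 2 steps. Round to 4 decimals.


Dual ascent for LP: min 4*x1 + 8*x2, 4*x1 + 6*x2 = 5, 0 <= x_i <= 3
Step 1: y^k = 0.0, reduced costs: (4.0, 8.0)
  x^k = (0.0, 0.0), subgradient = b - a^T x = 5.0
  y^{k+1} = 0.0 + 0.1*5.0 = 0.5
Step 2: y^k = 0.5, reduced costs: (2.0, 5.0)
  x^k = (0.0, 0.0), subgradient = b - a^T x = 5.0
  y^{k+1} = 0.5 + 0.1*5.0 = 1.0
Dual objective at y_2 = 1.0: reduced costs (0.0, 2.0), box minimizer x = (0.0, 0.0)
g(y_2) = b*y + (c1 - a1*y)*x1 + (c2 - a2*y)*x2 = 5*1.0 + 0.0*0.0 + 2.0*0.0 = 5.0 + 0.0 + 0.0 = 5.0


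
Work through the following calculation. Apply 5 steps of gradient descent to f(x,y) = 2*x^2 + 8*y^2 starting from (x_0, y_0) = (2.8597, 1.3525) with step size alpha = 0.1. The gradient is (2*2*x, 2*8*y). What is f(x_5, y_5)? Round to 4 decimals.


Gradient descent on f(x,y) = 2*x^2 + 8*y^2.
Starting point: (2.8597, 1.3525), alpha = 0.1
Step 1: grad_x = 2*2*2.8597 = 11.4388, grad_y = 2*8*1.3525 = 21.64
  x_1 = 2.8597 - 0.1*11.4388 = 1.7158
  y_1 = 1.3525 - 0.1*21.64 = -0.8115
Step 2: grad_x = 2*2*1.7158 = 6.8633, grad_y = 2*8*-0.8115 = -12.984
  x_2 = 1.7158 - 0.1*6.8633 = 1.0295
  y_2 = -0.8115 - 0.1*-12.984 = 0.4869
Step 3: grad_x = 2*2*1.0295 = 4.118, grad_y = 2*8*0.4869 = 7.7904
  x_3 = 1.0295 - 0.1*4.118 = 0.6177
  y_3 = 0.4869 - 0.1*7.7904 = -0.2921
Step 4: grad_x = 2*2*0.6177 = 2.4708, grad_y = 2*8*-0.2921 = -4.6742
  x_4 = 0.6177 - 0.1*2.4708 = 0.3706
  y_4 = -0.2921 - 0.1*-4.6742 = 0.1753
Step 5: grad_x = 2*2*0.3706 = 1.4825, grad_y = 2*8*0.1753 = 2.8045
  x_5 = 0.3706 - 0.1*1.4825 = 0.2224
  y_5 = 0.1753 - 0.1*2.8045 = -0.1052
f(0.2224, -0.1052) = 2*0.2224^2 + 8*(-0.1052)^2 = 0.1874


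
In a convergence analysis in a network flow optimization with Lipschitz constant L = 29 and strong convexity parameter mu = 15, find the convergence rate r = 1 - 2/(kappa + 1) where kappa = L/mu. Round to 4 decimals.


Step 1: Compute the condition number.
kappa = L/mu = 29/15 = 1.9333
Step 2: Compute the convergence rate.
r = 1 - 2/(kappa + 1) = 1 - 2*mu/(L + mu) = (L - mu)/(L + mu) = 14/44 = 0.3182


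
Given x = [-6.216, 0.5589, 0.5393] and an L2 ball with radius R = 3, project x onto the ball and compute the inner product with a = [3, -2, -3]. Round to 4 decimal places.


Step 1: Compute ||x|| (intermediates to 6 decimals).
||x|| = sqrt((-6.216)^2 + 0.5589^2 + 0.5393^2) = 6.264333
Step 2: Project.
Since ||x|| > R, scale = R/||x|| = 3/6.264333 = 0.478902, proj(x) = scale * x
proj(x) = [-2.976855, 0.267658, 0.258272]
Step 3: Dot product.
a^T * proj(x) = 3*(-2.976855) - 2*0.267658 - 3*0.258272 = -10.2407


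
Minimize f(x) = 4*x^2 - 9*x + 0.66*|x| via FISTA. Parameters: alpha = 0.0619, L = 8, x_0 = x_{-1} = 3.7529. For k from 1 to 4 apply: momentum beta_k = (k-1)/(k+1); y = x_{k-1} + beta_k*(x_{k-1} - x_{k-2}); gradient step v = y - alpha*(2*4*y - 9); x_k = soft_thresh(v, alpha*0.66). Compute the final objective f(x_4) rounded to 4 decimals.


FISTA on f(x) = 4*x^2 - 9*x + 0.66*|x|
L = 8, alpha = 0.0619
Iteration 1: beta = 0.0, y = 3.7529 + 0.0*(3.7529 - 3.7529) = 3.7529
  grad(y) = 21.0232, v = y - alpha*grad = 2.4516
  prox(v) = soft_thresh(2.4516, 0.0409) = 2.4107
Iteration 2: beta = 0.3333, y = 2.4107 + 0.3333*(2.4107 - 3.7529) = 1.9633
  grad(y) = 6.7065, v = y - alpha*grad = 1.5482
  prox(v) = soft_thresh(1.5482, 0.0409) = 1.5073
Iteration 3: beta = 0.5, y = 1.5073 + 0.5*(1.5073 - 2.4107) = 1.0556
  grad(y) = -0.5549, v = y - alpha*grad = 1.09
  prox(v) = soft_thresh(1.09, 0.0409) = 1.0491
Iteration 4: beta = 0.6, y = 1.0491 + 0.6*(1.0491 - 1.5073) = 0.7742
  grad(y) = -2.8063, v = y - alpha*grad = 0.9479
  prox(v) = soft_thresh(0.9479, 0.0409) = 0.9071
f(x_4) = 4*0.9071^2 - 9*0.9071 + 0.66*|0.9071| = -4.2739


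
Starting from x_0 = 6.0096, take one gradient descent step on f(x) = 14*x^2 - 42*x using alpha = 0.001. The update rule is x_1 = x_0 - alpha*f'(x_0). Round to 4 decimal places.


We compute the gradient at x_0 and apply the update.
f'(x) = 28*x - 42
f'(6.0096) = 28*6.0096 - 42 = 126.2688
x_1 = 6.0096 - 0.001*126.2688 = 5.8833


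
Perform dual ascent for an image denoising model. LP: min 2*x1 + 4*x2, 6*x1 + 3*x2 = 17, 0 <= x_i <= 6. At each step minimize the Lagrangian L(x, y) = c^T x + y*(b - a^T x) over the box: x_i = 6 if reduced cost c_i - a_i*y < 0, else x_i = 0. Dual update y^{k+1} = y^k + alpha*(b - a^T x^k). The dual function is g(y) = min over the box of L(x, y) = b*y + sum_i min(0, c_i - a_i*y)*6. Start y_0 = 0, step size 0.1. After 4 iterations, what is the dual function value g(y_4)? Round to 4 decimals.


Dual ascent for LP: min 2*x1 + 4*x2, 6*x1 + 3*x2 = 17, 0 <= x_i <= 6
Step 1: y^k = 0.0, reduced costs: (2.0, 4.0)
  x^k = (0.0, 0.0), subgradient = b - a^T x = 17.0
  y^{k+1} = 0.0 + 0.1*17.0 = 1.7
Step 2: y^k = 1.7, reduced costs: (-8.2, -1.1)
  x^k = (6.0, 6.0), subgradient = b - a^T x = -37.0
  y^{k+1} = 1.7 + 0.1*-37.0 = -2.0
Step 3: y^k = -2.0, reduced costs: (14.0, 10.0)
  x^k = (0.0, 0.0), subgradient = b - a^T x = 17.0
  y^{k+1} = -2.0 + 0.1*17.0 = -0.3
Step 4: y^k = -0.3, reduced costs: (3.8, 4.9)
  x^k = (0.0, 0.0), subgradient = b - a^T x = 17.0
  y^{k+1} = -0.3 + 0.1*17.0 = 1.4
Dual objective at y_4 = 1.4: reduced costs (-6.4, -0.2), box minimizer x = (6.0, 6.0)
g(y_4) = b*y + (c1 - a1*y)*x1 + (c2 - a2*y)*x2 = 17*1.4 + (-6.4)*6.0 + (-0.2)*6.0 = 23.8 - 38.4 - 1.2 = -15.8


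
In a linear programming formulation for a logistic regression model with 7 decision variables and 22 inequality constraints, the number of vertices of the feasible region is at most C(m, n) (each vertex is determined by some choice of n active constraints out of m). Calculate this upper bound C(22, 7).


Each vertex corresponds to some choice of n active constraints out of m, so the number of vertices is at most C(m, n) = m! / (n!(m-n)!).
m = 22, n = 7
Numerator: 22 * 21 * 20 * 19 * 18 * 17 * 16
Denominator: 7! = 5040
C(22, 7) = 170544


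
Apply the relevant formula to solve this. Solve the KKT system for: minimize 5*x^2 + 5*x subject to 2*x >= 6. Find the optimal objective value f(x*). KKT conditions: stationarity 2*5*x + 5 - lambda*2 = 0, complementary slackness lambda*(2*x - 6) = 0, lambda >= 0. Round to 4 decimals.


Step 1: Try lambda = 0 (constraint inactive).
x_unc = -5/(2*5) = -0.5
Check: 2*-0.5 = -1.0 < 6 -- violated!
Step 2: Constraint must be active: 2*x = 6
x* = 6/2 = 3.0
lambda = (2*5*3.0 + 5)/2 = 17.5
Step 3: Compute optimal value.
f(x*) = 5*3.0^2 + 5*3.0 = 60.0


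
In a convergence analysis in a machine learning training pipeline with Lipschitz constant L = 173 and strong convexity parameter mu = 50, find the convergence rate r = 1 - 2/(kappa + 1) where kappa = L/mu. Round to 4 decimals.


Step 1: Compute the condition number.
kappa = L/mu = 173/50 = 3.46
Step 2: Compute the convergence rate.
r = 1 - 2/(kappa + 1) = 1 - 2*mu/(L + mu) = (L - mu)/(L + mu) = 123/223 = 0.5516


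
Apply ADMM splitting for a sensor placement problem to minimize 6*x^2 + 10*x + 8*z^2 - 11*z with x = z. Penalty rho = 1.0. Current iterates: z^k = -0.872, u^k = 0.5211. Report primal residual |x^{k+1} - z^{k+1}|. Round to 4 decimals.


ADMM iteration with rho = 1.0, z^k = -0.872, u^k = 0.5211
Step 1: x-update.
Minimize 6*x^2 + 10*x + (1.0/2)*(x + 0.872 + 0.5211)^2
FOC: (2*6 + 1.0)*x = -10 + 1.0*(-0.872 - 0.5211)
x^{k+1} = -0.8764
Step 2: z-update.
Minimize 8*z^2 - 11*z + (1.0/2)*(-0.8764 - z + 0.5211)^2
FOC: (2*8 + 1.0)*z = 11 + 1.0*(-0.8764 + 0.5211)
z^{k+1} = 0.6262
Step 3: u-update.
u^{k+1} = 0.5211 - 0.8764 - 0.6262 = -0.9815
Step 4: Primal residual = |-0.8764 - 0.6262| = 1.5026


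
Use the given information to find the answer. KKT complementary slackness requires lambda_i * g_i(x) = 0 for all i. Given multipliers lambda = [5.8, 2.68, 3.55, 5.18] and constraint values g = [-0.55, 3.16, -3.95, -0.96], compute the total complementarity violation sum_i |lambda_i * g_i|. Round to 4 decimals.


KKT complementary slackness check:
lambda_1 * g_1 = 5.8 * -0.55 = -3.19
lambda_2 * g_2 = 2.68 * 3.16 = 8.4688
lambda_3 * g_3 = 3.55 * -3.95 = -14.0225
lambda_4 * g_4 = 5.18 * -0.96 = -4.9728
Total violation = 3.19 + 8.4688 + 14.0225 + 4.9728 = 30.6541


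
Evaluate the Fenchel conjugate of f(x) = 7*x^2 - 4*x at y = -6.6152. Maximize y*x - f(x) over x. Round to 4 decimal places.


f*(y) = sup_x {y*x - a*x^2 - b*x} = sup_x {(y-b)*x - a*x^2}
FOC: (y - b) - 2a*x = 0 => x* = (y - b)/(2a)
x* = (-6.6152 + 4)/(2*7) = -0.1868
f*(-6.6152) = (y-b)^2/(4a) = (-6.6152 + 4)^2/(4*7)
= 6.8393/28 = 0.2443


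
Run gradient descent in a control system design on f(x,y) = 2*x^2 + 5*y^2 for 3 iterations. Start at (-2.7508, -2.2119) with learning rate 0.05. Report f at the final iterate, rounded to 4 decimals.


Gradient descent on f(x,y) = 2*x^2 + 5*y^2.
Starting point: (-2.7508, -2.2119), alpha = 0.05
Step 1: grad_x = 2*2*-2.7508 = -11.0032, grad_y = 2*5*-2.2119 = -22.119
  x_1 = -2.7508 - 0.05*-11.0032 = -2.2006
  y_1 = -2.2119 - 0.05*-22.119 = -1.106
Step 2: grad_x = 2*2*-2.2006 = -8.8026, grad_y = 2*5*-1.106 = -11.0595
  x_2 = -2.2006 - 0.05*-8.8026 = -1.7605
  y_2 = -1.106 - 0.05*-11.0595 = -0.553
Step 3: grad_x = 2*2*-1.7605 = -7.042, grad_y = 2*5*-0.553 = -5.5298
  x_3 = -1.7605 - 0.05*-7.042 = -1.4084
  y_3 = -0.553 - 0.05*-5.5298 = -0.2765
f(-1.4084, -0.2765) = 2*(-1.4084)^2 + 5*(-0.2765)^2 = 4.3495


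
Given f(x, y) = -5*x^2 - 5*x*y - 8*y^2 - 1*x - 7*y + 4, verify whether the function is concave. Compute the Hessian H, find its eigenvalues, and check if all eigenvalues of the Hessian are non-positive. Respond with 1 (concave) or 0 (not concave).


The Hessian of f(x,y) = -5*x^2 - 5*x*y - 8*y^2 - 1*x - 7*y + 4 is:
H = [[-10, -5], [-5, -16]]
Trace = -10 - 16 = -26
Determinant = -10*-16 - (-5)^2 = 135
Discriminant = (-26)^2 - 4*135 = 136.0
Eigenvalues: lambda_1 = -18.831, lambda_2 = -7.169
The function is concave.

1


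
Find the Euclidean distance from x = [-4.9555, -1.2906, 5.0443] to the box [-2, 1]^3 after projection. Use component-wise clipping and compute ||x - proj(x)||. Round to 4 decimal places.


Project each component onto [-2, 1].
clip(-4.9555) = -2.0, clip(-1.2906) = -1.2906, clip(5.0443) = 1.0
Projection = [-2.0, -1.2906, 1.0]
Squared diffs: [8.735, 0.0, 16.3564]
Distance = sqrt(25.0914) = 5.0091


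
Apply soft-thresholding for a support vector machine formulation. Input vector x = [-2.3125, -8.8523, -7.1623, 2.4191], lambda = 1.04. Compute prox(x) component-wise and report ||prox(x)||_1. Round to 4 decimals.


Soft-thresholding with lambda = 1.04:
prox(-2.3125) = sign(-2.3125)*max(|-2.3125| - 1.04, 0) = -1.2725
prox(-8.8523) = sign(-8.8523)*max(|-8.8523| - 1.04, 0) = -7.8123
prox(-7.1623) = sign(-7.1623)*max(|-7.1623| - 1.04, 0) = -6.1223
prox(2.4191) = sign(2.4191)*max(|2.4191| - 1.04, 0) = 1.3791
prox(x) = [-1.2725, -7.8123, -6.1223, 1.3791]
||prox(x)||_1 = 1.2725 + 7.8123 + 6.1223 + 1.3791 = 16.5862


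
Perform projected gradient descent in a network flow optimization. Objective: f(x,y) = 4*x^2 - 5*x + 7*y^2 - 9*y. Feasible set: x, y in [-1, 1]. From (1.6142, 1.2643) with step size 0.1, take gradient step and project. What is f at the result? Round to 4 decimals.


Step 1: Compute gradient at (1.6142, 1.2643).
grad_x = 2*4*1.6142 - 5 = 7.9136
grad_y = 2*7*1.2643 - 9 = 8.7002
Step 2: Gradient step.
x_raw = 1.6142 - 0.1*7.9136 = 0.8228
y_raw = 1.2643 - 0.1*8.7002 = 0.3943
Step 3: Project onto [-1, 1].
x_proj = clip(0.8228) = 0.8228
y_proj = clip(0.3943) = 0.3943
Step 4: Evaluate f.
f(0.8228, 0.3943) = -3.8663


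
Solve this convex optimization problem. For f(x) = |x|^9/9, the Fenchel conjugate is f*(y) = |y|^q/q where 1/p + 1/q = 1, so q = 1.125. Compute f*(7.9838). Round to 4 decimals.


The conjugate exponent q satisfies 1/p + 1/q = 1.
p = 9, so q = 9/(9 - 1) = 1.125
|y|^q = 7.9838^1.125 = 10.3511
f*(7.9838) = 10.3511 / 1.125 = 9.201


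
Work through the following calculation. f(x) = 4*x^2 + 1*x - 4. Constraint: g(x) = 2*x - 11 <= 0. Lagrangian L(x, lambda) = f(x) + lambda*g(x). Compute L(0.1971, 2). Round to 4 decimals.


Step 1: Evaluate f(x).
f(0.1971) = 4*0.1971^2 + 1*0.1971 - 4 = -3.6475
Step 2: Evaluate g(x).
g(0.1971) = 2*0.1971 - 11 = -10.6058
Step 3: Compute Lagrangian.
L = -3.6475 + 2*-10.6058 = -24.8591


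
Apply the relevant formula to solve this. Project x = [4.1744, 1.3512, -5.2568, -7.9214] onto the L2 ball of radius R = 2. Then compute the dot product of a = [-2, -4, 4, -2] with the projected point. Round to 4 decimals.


Step 1: Compute ||x|| (intermediates to 6 decimals).
||x|| = sqrt(4.1744^2 + 1.3512^2 + (-5.2568)^2 + (-7.9214)^2) = 10.47062
Step 2: Project.
Since ||x|| > R, scale = R/||x|| = 2/10.47062 = 0.191011, proj(x) = scale * x
proj(x) = [0.797356, 0.258094, -1.004107, -1.513075]
Step 3: Dot product.
a^T * proj(x) = -2*0.797356 - 4*0.258094 + 4*(-1.004107) - 2*(-1.513075) = -3.6174


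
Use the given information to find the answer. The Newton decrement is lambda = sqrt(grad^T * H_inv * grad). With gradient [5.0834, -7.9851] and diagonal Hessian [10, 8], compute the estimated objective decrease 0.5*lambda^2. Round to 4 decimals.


Step 1: H is diagonal, so H^(-1) * g = [0.5083, -0.9981].
Step 2: g^T H^(-1) g = sum_i g_i^2 / H_ii
  = (5.0834)^2/10 + (-7.9851)^2/8
  = 2.5841 + 7.9702 = 10.5543
Step 3: Objective decrease = 0.5 * g^T H^(-1) g = 5.2772


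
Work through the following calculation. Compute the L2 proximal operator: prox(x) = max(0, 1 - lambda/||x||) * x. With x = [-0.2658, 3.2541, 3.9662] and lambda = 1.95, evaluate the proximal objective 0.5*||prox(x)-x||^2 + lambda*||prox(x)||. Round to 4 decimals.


Step 1: Compute ||x||.
||x|| = 5.1372
Step 2: Compute scaling factor.
scale = max(0, 1 - 1.95/5.1372) = 0.6204
Step 3: prox(x) = [-0.1649, 2.0189, 2.4607]
||prox(x)|| = 3.1872
Step 4: Proximal objective.
0.5*||prox-x||^2 = 1.9013
lambda*||prox|| = 6.215
Total = 8.1162


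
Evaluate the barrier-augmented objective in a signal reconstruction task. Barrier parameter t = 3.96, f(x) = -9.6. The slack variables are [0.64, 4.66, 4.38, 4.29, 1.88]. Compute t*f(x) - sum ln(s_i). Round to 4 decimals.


Step 1: Compute log-barrier.
ln values: [-0.4463, 1.539, 1.477, 1.4563, 0.6313]
phi = -(-0.4463 + 1.539 + 1.477 + 1.4563 + 0.6313) = -4.6573
Step 2: Compute augmented objective.
t*f(x) = 3.96*-9.6 = -38.016
Total = -38.016 - 4.6573 = -42.6733


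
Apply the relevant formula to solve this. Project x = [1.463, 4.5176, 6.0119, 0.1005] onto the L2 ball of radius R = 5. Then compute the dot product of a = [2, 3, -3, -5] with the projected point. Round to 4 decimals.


Step 1: Compute ||x|| (intermediates to 6 decimals).
||x|| = sqrt(1.463^2 + 4.5176^2 + 6.0119^2 + 0.1005^2) = 7.661731
Step 2: Project.
Since ||x|| > R, scale = R/||x|| = 5/7.661731 = 0.652594, proj(x) = scale * x
proj(x) = [0.954745, 2.948159, 3.92333, 0.065586]
Step 3: Dot product.
a^T * proj(x) = 2*0.954745 + 3*2.948159 - 3*3.92333 - 5*0.065586 = -1.344


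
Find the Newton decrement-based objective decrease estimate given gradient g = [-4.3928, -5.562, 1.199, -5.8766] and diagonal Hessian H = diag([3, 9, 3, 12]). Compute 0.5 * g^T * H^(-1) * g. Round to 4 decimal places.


Step 1: H is diagonal, so H^(-1) * g = [-1.4643, -0.618, 0.3997, -0.4897].
Step 2: g^T H^(-1) g = sum_i g_i^2 / H_ii
  = (-4.3928)^2/3 + (-5.562)^2/9 + (1.199)^2/3 + (-5.8766)^2/12
  = 6.4322 + 3.4373 + 0.4792 + 2.8779 = 13.2266
Step 3: Objective decrease = 0.5 * g^T H^(-1) g = 6.6133


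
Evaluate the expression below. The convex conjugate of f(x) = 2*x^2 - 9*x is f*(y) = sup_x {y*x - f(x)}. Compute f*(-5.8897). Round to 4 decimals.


f*(y) = sup_x {y*x - a*x^2 - b*x} = sup_x {(y-b)*x - a*x^2}
FOC: (y - b) - 2a*x = 0 => x* = (y - b)/(2a)
x* = (-5.8897 + 9)/(2*2) = 0.7776
f*(-5.8897) = (y-b)^2/(4a) = (-5.8897 + 9)^2/(4*2)
= 9.674/8 = 1.2092


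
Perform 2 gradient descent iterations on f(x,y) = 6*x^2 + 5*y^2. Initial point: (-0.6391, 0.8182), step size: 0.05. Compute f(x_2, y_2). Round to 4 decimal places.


Gradient descent on f(x,y) = 6*x^2 + 5*y^2.
Starting point: (-0.6391, 0.8182), alpha = 0.05
Step 1: grad_x = 2*6*-0.6391 = -7.6692, grad_y = 2*5*0.8182 = 8.182
  x_1 = -0.6391 - 0.05*-7.6692 = -0.2556
  y_1 = 0.8182 - 0.05*8.182 = 0.4091
Step 2: grad_x = 2*6*-0.2556 = -3.0677, grad_y = 2*5*0.4091 = 4.091
  x_2 = -0.2556 - 0.05*-3.0677 = -0.1023
  y_2 = 0.4091 - 0.05*4.091 = 0.2046
f(-0.1023, 0.2046) = 6*(-0.1023)^2 + 5*0.2046^2 = 0.2719


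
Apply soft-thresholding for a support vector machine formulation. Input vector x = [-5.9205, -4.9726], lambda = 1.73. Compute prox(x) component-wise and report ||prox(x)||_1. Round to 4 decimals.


Soft-thresholding with lambda = 1.73:
prox(-5.9205) = sign(-5.9205)*max(|-5.9205| - 1.73, 0) = -4.1905
prox(-4.9726) = sign(-4.9726)*max(|-4.9726| - 1.73, 0) = -3.2426
prox(x) = [-4.1905, -3.2426]
||prox(x)||_1 = 4.1905 + 3.2426 = 7.4331


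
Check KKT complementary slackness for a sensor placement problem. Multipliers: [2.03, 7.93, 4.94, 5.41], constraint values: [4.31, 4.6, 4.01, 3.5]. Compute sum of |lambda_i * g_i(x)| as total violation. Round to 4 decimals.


KKT complementary slackness check:
lambda_1 * g_1 = 2.03 * 4.31 = 8.7493
lambda_2 * g_2 = 7.93 * 4.6 = 36.478
lambda_3 * g_3 = 4.94 * 4.01 = 19.8094
lambda_4 * g_4 = 5.41 * 3.5 = 18.935
Total violation = 8.7493 + 36.478 + 19.8094 + 18.935 = 83.9717


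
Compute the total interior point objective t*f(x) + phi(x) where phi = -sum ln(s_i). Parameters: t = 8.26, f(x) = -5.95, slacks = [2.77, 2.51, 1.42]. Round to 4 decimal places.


Step 1: Compute log-barrier.
ln values: [1.0188, 0.9203, 0.3507]
phi = -(1.0188 + 0.9203 + 0.3507) = -2.2898
Step 2: Compute augmented objective.
t*f(x) = 8.26*-5.95 = -49.147
Total = -49.147 - 2.2898 = -51.4368


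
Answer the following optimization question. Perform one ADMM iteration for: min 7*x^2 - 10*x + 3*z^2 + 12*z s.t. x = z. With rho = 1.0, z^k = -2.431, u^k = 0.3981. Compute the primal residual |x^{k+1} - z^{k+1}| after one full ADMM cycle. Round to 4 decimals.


ADMM iteration with rho = 1.0, z^k = -2.431, u^k = 0.3981
Step 1: x-update.
Minimize 7*x^2 - 10*x + (1.0/2)*(x + 2.431 + 0.3981)^2
FOC: (2*7 + 1.0)*x = 10 + 1.0*(-2.431 - 0.3981)
x^{k+1} = 0.4781
Step 2: z-update.
Minimize 3*z^2 + 12*z + (1.0/2)*(0.4781 - z + 0.3981)^2
FOC: (2*3 + 1.0)*z = -12 + 1.0*(0.4781 + 0.3981)
z^{k+1} = -1.5891
Step 3: u-update.
u^{k+1} = 0.3981 + 0.4781 + 1.5891 = 2.4653
Step 4: Primal residual = |0.4781 + 1.5891| = 2.0672


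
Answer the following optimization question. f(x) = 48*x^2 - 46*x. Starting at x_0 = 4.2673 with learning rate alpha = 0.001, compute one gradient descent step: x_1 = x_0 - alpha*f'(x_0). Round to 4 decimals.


We compute the gradient at x_0 and apply the update.
f'(x) = 96*x - 46
f'(4.2673) = 96*4.2673 - 46 = 363.6608
x_1 = 4.2673 - 0.001*363.6608 = 3.9036


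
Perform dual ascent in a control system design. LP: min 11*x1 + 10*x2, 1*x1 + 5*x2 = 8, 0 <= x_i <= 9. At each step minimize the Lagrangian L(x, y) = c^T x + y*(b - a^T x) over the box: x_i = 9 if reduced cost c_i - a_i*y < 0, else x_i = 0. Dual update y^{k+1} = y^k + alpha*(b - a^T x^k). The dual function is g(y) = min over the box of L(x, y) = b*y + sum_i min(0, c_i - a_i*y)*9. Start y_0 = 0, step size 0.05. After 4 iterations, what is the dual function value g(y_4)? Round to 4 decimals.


Dual ascent for LP: min 11*x1 + 10*x2, 1*x1 + 5*x2 = 8, 0 <= x_i <= 9
Step 1: y^k = 0.0, reduced costs: (11.0, 10.0)
  x^k = (0.0, 0.0), subgradient = b - a^T x = 8.0
  y^{k+1} = 0.0 + 0.05*8.0 = 0.4
Step 2: y^k = 0.4, reduced costs: (10.6, 8.0)
  x^k = (0.0, 0.0), subgradient = b - a^T x = 8.0
  y^{k+1} = 0.4 + 0.05*8.0 = 0.8
Step 3: y^k = 0.8, reduced costs: (10.2, 6.0)
  x^k = (0.0, 0.0), subgradient = b - a^T x = 8.0
  y^{k+1} = 0.8 + 0.05*8.0 = 1.2
Step 4: y^k = 1.2, reduced costs: (9.8, 4.0)
  x^k = (0.0, 0.0), subgradient = b - a^T x = 8.0
  y^{k+1} = 1.2 + 0.05*8.0 = 1.6
Dual objective at y_4 = 1.6: reduced costs (9.4, 2.0), box minimizer x = (0.0, 0.0)
g(y_4) = b*y + (c1 - a1*y)*x1 + (c2 - a2*y)*x2 = 8*1.6 + 9.4*0.0 + 2.0*0.0 = 12.8 + 0.0 + 0.0 = 12.8


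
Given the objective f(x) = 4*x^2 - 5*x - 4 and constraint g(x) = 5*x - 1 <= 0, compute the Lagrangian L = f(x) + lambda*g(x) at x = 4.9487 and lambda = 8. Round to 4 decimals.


Step 1: Evaluate f(x).
f(4.9487) = 4*4.9487^2 - 5*4.9487 - 4 = 69.215
Step 2: Evaluate g(x).
g(4.9487) = 5*4.9487 - 1 = 23.7435
Step 3: Compute Lagrangian.
L = 69.215 + 8*23.7435 = 259.163


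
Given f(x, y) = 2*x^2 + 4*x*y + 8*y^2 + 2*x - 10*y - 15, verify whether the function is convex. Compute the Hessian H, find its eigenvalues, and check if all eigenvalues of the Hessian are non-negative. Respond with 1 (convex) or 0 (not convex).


The Hessian of f(x,y) = 2*x^2 + 4*x*y + 8*y^2 + 2*x - 10*y - 15 is:
H = [[4, 4], [4, 16]]
Trace = 4 + 16 = 20
Determinant = 4*16 - (4)^2 = 48
Discriminant = (20)^2 - 4*48 = 208.0
Eigenvalues: lambda_1 = 2.7889, lambda_2 = 17.2111
The function is convex.

1


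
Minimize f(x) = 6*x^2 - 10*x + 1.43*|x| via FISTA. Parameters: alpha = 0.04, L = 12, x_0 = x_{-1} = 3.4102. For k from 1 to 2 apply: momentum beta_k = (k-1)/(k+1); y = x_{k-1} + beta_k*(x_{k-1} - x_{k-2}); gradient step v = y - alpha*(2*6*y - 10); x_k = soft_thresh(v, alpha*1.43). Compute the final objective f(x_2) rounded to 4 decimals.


FISTA on f(x) = 6*x^2 - 10*x + 1.43*|x|
L = 12, alpha = 0.04
Iteration 1: beta = 0.0, y = 3.4102 + 0.0*(3.4102 - 3.4102) = 3.4102
  grad(y) = 30.9224, v = y - alpha*grad = 2.1733
  prox(v) = soft_thresh(2.1733, 0.0572) = 2.1161
Iteration 2: beta = 0.3333, y = 2.1161 + 0.3333*(2.1161 - 3.4102) = 1.6847
  grad(y) = 10.2169, v = y - alpha*grad = 1.2761
  prox(v) = soft_thresh(1.2761, 0.0572) = 1.2189
f(x_2) = 6*1.2189^2 - 10*1.2189 + 1.43*|1.2189| = -1.5319


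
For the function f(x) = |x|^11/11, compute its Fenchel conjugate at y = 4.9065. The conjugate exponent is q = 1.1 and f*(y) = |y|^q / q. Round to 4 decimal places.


The conjugate exponent q satisfies 1/p + 1/q = 1.
p = 11, so q = 11/(11 - 1) = 1.1
|y|^q = 4.9065^1.1 = 5.7524
f*(4.9065) = 5.7524 / 1.1 = 5.2295


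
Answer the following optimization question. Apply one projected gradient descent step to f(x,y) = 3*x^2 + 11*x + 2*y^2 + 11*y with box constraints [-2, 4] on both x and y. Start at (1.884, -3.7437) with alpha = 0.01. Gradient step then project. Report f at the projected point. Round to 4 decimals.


Step 1: Compute gradient at (1.884, -3.7437).
grad_x = 2*3*1.884 + 11 = 22.304
grad_y = 2*2*-3.7437 + 11 = -3.9748
Step 2: Gradient step.
x_raw = 1.884 - 0.01*22.304 = 1.661
y_raw = -3.7437 - 0.01*-3.9748 = -3.704
Step 3: Project onto [-2, 4].
x_proj = clip(1.661) = 1.661
y_proj = clip(-3.704) = -2.0
Step 4: Evaluate f.
f(1.661, -2.0) = 12.5469
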